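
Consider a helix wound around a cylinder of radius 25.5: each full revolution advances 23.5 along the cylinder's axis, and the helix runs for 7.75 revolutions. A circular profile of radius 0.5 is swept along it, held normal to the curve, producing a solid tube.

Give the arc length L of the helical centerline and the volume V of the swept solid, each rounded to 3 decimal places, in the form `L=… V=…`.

L=1255.000 V=985.675

2πR = 2π·25.5 = 160.221225
per-turn = √(160.221225² + 23.5²) = √(25670.8410 + 552.25) = √26223.0910 = 161.935453
L = 7.75 × 161.935453 = 1254.999763
V = π·0.5² × L = 0.785398 × 1254.999763 = 985.674509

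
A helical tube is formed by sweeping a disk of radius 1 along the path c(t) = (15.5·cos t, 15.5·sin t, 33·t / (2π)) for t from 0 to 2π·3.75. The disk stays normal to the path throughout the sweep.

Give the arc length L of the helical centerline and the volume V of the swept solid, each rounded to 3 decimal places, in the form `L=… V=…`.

2πR = 2π·15.5 = 97.389372
per-turn = √(97.389372² + 33²) = √(9484.6898 + 1089) = √10573.6898 = 102.828449
L = 3.75 × 102.828449 = 385.606682
V = π·1² × L = 3.141593 × 385.606682 = 1211.419119

L=385.607 V=1211.419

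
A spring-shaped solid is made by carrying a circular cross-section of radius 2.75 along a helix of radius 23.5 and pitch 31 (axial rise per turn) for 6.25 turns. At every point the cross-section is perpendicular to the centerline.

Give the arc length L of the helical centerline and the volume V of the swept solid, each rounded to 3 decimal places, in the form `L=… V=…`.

L=942.962 V=22403.177

2πR = 2π·23.5 = 147.654855
per-turn = √(147.654855² + 31²) = √(21801.9561 + 961) = √22762.9561 = 150.873974
L = 6.25 × 150.873974 = 942.962339
V = π·2.75² × L = 23.758294 × 942.962339 = 22403.176908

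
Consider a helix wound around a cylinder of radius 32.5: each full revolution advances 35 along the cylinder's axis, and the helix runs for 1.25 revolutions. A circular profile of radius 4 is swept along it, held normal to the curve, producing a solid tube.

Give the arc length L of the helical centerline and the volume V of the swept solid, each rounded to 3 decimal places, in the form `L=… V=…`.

L=258.977 V=13017.583

2πR = 2π·32.5 = 204.203522
per-turn = √(204.203522² + 35²) = √(41699.0786 + 1225) = √42924.0786 = 207.181270
L = 1.25 × 207.181270 = 258.976587
V = π·4² × L = 50.265482 × 258.976587 = 13017.583109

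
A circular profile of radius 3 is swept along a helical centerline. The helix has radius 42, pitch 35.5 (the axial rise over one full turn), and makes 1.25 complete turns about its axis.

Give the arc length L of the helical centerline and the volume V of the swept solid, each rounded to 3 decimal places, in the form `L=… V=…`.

L=332.839 V=9410.790

2πR = 2π·42 = 263.893783
per-turn = √(263.893783² + 35.5²) = √(69639.9287 + 1260.25) = √70900.1787 = 266.270875
L = 1.25 × 266.270875 = 332.838593
V = π·3² × L = 28.274334 × 332.838593 = 9410.789514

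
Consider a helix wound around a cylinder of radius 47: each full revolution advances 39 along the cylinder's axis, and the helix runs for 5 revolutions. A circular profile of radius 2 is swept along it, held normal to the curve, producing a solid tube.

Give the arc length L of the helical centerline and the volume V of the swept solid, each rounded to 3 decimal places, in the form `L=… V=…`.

L=1489.369 V=18715.965

2πR = 2π·47 = 295.309709
per-turn = √(295.309709² + 39²) = √(87207.8245 + 1521) = √88728.8245 = 297.873840
L = 5 × 297.873840 = 1489.369199
V = π·2² × L = 12.566371 × 1489.369199 = 18715.965342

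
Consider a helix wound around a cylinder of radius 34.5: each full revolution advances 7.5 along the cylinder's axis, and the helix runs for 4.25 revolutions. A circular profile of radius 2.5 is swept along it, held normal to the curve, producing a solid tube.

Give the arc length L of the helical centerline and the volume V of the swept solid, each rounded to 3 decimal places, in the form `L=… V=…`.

2πR = 2π·34.5 = 216.769893
per-turn = √(216.769893² + 7.5²) = √(46989.1866 + 56.25) = √47045.4366 = 216.899600
L = 4.25 × 216.899600 = 921.823301
V = π·2.5² × L = 19.634954 × 921.823301 = 18099.958184

L=921.823 V=18099.958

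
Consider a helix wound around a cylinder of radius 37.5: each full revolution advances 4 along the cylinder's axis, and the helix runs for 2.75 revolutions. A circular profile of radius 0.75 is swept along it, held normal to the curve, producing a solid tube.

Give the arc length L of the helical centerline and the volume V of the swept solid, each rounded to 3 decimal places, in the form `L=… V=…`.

L=648.047 V=1145.193

2πR = 2π·37.5 = 235.619449
per-turn = √(235.619449² + 4²) = √(55516.5248 + 16) = √55532.5248 = 235.653400
L = 2.75 × 235.653400 = 648.046849
V = π·0.75² × L = 1.767146 × 648.046849 = 1145.193311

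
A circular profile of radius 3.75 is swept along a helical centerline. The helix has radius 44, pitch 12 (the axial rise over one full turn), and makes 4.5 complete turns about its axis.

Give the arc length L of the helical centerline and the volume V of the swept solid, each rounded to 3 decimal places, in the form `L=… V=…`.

L=1245.242 V=55013.111

2πR = 2π·44 = 276.460154
per-turn = √(276.460154² + 12²) = √(76430.2165 + 144) = √76574.2165 = 276.720466
L = 4.5 × 276.720466 = 1245.242098
V = π·3.75² × L = 44.178647 × 1245.242098 = 55013.110712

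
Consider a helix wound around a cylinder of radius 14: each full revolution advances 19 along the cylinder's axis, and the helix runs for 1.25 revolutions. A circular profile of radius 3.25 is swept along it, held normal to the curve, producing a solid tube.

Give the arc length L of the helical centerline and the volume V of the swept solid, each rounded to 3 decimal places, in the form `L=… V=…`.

L=112.491 V=3732.812

2πR = 2π·14 = 87.964594
per-turn = √(87.964594² + 19²) = √(7737.7699 + 361) = √8098.7699 = 89.993166
L = 1.25 × 89.993166 = 112.491457
V = π·3.25² × L = 33.183072 × 112.491457 = 3732.812161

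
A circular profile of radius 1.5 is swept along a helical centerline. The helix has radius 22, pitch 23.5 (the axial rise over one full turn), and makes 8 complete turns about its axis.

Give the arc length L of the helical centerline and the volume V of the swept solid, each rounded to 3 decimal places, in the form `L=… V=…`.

L=1121.707 V=7928.882

2πR = 2π·22 = 138.230077
per-turn = √(138.230077² + 23.5²) = √(19107.5541 + 552.25) = √19659.8041 = 140.213423
L = 8 × 140.213423 = 1121.707388
V = π·1.5² × L = 7.068583 × 1121.707388 = 7928.882300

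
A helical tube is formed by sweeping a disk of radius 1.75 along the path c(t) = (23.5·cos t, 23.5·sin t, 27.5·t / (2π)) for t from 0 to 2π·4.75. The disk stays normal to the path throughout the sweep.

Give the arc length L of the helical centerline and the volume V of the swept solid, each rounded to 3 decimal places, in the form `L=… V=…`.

L=713.421 V=6863.914

2πR = 2π·23.5 = 147.654855
per-turn = √(147.654855² + 27.5²) = √(21801.9561 + 756.25) = √22558.2061 = 150.193895
L = 4.75 × 150.193895 = 713.421002
V = π·1.75² × L = 9.621128 × 713.421002 = 6863.914419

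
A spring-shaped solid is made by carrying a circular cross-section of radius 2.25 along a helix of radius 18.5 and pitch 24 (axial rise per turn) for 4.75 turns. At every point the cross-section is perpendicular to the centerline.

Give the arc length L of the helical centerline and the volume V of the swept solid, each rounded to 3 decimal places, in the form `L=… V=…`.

2πR = 2π·18.5 = 116.238928
per-turn = √(116.238928² + 24²) = √(13511.4884 + 576) = √14087.4884 = 118.690726
L = 4.75 × 118.690726 = 563.780948
V = π·2.25² × L = 15.904313 × 563.780948 = 8966.548556

L=563.781 V=8966.549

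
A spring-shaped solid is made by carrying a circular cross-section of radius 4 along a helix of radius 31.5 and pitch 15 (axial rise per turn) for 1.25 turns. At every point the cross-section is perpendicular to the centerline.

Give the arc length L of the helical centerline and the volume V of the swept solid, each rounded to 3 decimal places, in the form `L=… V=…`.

L=248.110 V=12471.365

2πR = 2π·31.5 = 197.920337
per-turn = √(197.920337² + 15²) = √(39172.4599 + 225) = √39397.4599 = 198.487934
L = 1.25 × 198.487934 = 248.109917
V = π·4² × L = 50.265482 × 248.109917 = 12471.364694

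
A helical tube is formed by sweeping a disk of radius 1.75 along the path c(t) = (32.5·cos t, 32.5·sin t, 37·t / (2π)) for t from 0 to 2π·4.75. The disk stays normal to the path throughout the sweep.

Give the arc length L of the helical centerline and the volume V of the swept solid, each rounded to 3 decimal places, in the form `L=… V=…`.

L=985.760 V=9484.126

2πR = 2π·32.5 = 204.203522
per-turn = √(204.203522² + 37²) = √(41699.0786 + 1369) = √43068.0786 = 207.528501
L = 4.75 × 207.528501 = 985.760378
V = π·1.75² × L = 9.621128 × 985.760378 = 9484.126285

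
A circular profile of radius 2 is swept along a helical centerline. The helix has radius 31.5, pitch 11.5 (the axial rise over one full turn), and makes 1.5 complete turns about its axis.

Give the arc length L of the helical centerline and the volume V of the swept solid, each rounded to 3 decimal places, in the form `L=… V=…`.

L=297.381 V=3737.003

2πR = 2π·31.5 = 197.920337
per-turn = √(197.920337² + 11.5²) = √(39172.4599 + 132.25) = √39304.7099 = 198.254155
L = 1.5 × 198.254155 = 297.381232
V = π·2² × L = 12.566371 × 297.381232 = 3737.002776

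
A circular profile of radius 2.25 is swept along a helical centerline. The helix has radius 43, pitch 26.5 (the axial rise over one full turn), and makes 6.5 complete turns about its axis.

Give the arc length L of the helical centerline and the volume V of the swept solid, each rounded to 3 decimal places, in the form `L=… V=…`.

L=1764.578 V=28064.393

2πR = 2π·43 = 270.176968
per-turn = √(270.176968² + 26.5²) = √(72995.5942 + 702.25) = √73697.8442 = 271.473469
L = 6.5 × 271.473469 = 1764.577546
V = π·2.25² × L = 15.904313 × 1764.577546 = 28064.393265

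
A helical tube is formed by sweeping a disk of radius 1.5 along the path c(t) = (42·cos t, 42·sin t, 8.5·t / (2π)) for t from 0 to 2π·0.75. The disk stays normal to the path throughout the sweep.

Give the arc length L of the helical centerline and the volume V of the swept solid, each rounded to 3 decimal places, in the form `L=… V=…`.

L=198.023 V=1399.742

2πR = 2π·42 = 263.893783
per-turn = √(263.893783² + 8.5²) = √(69639.9287 + 72.25) = √69712.1787 = 264.030640
L = 0.75 × 264.030640 = 198.022980
V = π·1.5² × L = 7.068583 × 198.022980 = 1399.741961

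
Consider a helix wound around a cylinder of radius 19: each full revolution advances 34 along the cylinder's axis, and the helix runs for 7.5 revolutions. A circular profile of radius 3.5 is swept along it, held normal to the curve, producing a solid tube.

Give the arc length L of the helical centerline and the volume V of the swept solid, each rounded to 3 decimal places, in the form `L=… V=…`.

L=930.958 V=35827.479

2πR = 2π·19 = 119.380521
per-turn = √(119.380521² + 34²) = √(14251.7088 + 1156) = √15407.7088 = 124.127792
L = 7.5 × 124.127792 = 930.958440
V = π·3.5² × L = 38.484510 × 930.958440 = 35827.479410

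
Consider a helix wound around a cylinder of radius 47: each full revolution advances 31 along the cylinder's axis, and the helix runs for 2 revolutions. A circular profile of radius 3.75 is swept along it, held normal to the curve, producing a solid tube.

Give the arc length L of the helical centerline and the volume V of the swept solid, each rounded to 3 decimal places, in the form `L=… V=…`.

2πR = 2π·47 = 295.309709
per-turn = √(295.309709² + 31²) = √(87207.8245 + 961) = √88168.8245 = 296.932357
L = 2 × 296.932357 = 593.864714
V = π·3.75² × L = 44.178647 × 593.864714 = 26236.139360

L=593.865 V=26236.139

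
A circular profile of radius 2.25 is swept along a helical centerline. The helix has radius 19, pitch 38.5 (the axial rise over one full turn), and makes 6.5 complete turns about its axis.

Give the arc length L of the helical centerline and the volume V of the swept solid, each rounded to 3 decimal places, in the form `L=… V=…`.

2πR = 2π·19 = 119.380521
per-turn = √(119.380521² + 38.5²) = √(14251.7088 + 1482.25) = √15733.9588 = 125.435078
L = 6.5 × 125.435078 = 815.328006
V = π·2.25² × L = 15.904313 × 815.328006 = 12967.231650

L=815.328 V=12967.232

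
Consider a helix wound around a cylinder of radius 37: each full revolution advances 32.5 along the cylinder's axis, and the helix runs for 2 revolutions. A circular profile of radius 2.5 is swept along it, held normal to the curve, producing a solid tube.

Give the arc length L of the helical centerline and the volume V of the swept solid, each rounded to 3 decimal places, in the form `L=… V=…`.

L=469.477 V=9218.163

2πR = 2π·37 = 232.477856
per-turn = √(232.477856² + 32.5²) = √(54045.9537 + 1056.25) = √55102.2037 = 234.738586
L = 2 × 234.738586 = 469.477172
V = π·2.5² × L = 19.634954 × 469.477172 = 9218.162711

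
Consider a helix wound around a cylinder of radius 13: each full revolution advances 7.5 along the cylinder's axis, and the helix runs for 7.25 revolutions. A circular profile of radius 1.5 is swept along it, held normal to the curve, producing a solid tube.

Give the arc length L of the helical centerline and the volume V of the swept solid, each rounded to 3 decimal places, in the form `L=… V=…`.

2πR = 2π·13 = 81.681409
per-turn = √(81.681409² + 7.5²) = √(6671.8526 + 56.25) = √6728.1026 = 82.025012
L = 7.25 × 82.025012 = 594.681336
V = π·1.5² × L = 7.068583 × 594.681336 = 4203.554663

L=594.681 V=4203.555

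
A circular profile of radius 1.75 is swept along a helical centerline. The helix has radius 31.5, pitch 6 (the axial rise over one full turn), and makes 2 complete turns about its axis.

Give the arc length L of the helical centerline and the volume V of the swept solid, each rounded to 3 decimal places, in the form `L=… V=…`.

2πR = 2π·31.5 = 197.920337
per-turn = √(197.920337² + 6²) = √(39172.4599 + 36) = √39208.4599 = 198.011262
L = 2 × 198.011262 = 396.022524
V = π·1.75² × L = 9.621128 × 396.022524 = 3810.183196

L=396.023 V=3810.183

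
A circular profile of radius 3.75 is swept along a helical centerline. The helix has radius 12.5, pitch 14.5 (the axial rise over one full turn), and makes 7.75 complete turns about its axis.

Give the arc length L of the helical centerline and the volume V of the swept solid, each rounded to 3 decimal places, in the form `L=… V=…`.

2πR = 2π·12.5 = 78.539816
per-turn = √(78.539816² + 14.5²) = √(6168.5028 + 210.25) = √6378.7528 = 79.867094
L = 7.75 × 79.867094 = 618.969981
V = π·3.75² × L = 44.178647 × 618.969981 = 27345.256093

L=618.970 V=27345.256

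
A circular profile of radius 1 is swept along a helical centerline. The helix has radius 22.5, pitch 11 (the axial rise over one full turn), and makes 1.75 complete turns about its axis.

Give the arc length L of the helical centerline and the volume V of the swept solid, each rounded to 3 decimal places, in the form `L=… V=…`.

L=248.148 V=779.581

2πR = 2π·22.5 = 141.371669
per-turn = √(141.371669² + 11²) = √(19985.9489 + 121) = √20106.9489 = 141.798974
L = 1.75 × 141.798974 = 248.148204
V = π·1² × L = 3.141593 × 248.148204 = 779.580574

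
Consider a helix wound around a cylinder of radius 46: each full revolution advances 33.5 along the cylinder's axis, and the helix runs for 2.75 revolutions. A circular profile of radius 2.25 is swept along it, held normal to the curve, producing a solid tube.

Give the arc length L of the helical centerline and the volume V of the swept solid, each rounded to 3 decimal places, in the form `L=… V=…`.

2πR = 2π·46 = 289.026524
per-turn = √(289.026524² + 33.5²) = √(83536.3317 + 1122.25) = √84658.5817 = 290.961478
L = 2.75 × 290.961478 = 800.144064
V = π·2.25² × L = 15.904313 × 800.144064 = 12725.741492

L=800.144 V=12725.741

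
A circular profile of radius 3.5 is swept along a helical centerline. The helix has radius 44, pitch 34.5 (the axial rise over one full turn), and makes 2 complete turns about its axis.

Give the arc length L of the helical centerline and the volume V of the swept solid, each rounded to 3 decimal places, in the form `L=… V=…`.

L=557.209 V=21443.915

2πR = 2π·44 = 276.460154
per-turn = √(276.460154² + 34.5²) = √(76430.2165 + 1190.25) = √77620.4665 = 278.604498
L = 2 × 278.604498 = 557.208997
V = π·3.5² × L = 38.484510 × 557.208997 = 21443.915207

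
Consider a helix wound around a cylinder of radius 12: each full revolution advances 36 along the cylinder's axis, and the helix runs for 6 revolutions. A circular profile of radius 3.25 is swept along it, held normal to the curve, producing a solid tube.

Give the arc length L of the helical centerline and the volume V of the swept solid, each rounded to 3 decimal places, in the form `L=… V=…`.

2πR = 2π·12 = 75.398224
per-turn = √(75.398224² + 36²) = √(5684.8921 + 1296) = √6980.8921 = 83.551733
L = 6 × 83.551733 = 501.310400
V = π·3.25² × L = 33.183072 × 501.310400 = 16635.019290

L=501.310 V=16635.019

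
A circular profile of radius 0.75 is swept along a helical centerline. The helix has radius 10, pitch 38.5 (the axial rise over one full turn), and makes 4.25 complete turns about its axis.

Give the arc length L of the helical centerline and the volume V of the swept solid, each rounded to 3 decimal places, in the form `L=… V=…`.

2πR = 2π·10 = 62.831853
per-turn = √(62.831853² + 38.5²) = √(3947.8418 + 1482.25) = √5430.0918 = 73.689156
L = 4.25 × 73.689156 = 313.178914
V = π·0.75² × L = 1.767146 × 313.178914 = 553.432824

L=313.179 V=553.433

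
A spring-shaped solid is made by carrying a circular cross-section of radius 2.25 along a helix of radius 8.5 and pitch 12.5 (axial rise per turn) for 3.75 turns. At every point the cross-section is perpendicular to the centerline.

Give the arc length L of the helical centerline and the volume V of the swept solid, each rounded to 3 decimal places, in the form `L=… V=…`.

L=205.689 V=3271.342

2πR = 2π·8.5 = 53.407075
per-turn = √(53.407075² + 12.5²) = √(2852.3157 + 156.25) = √3008.5657 = 54.850394
L = 3.75 × 54.850394 = 205.688976
V = π·2.25² × L = 15.904313 × 205.688976 = 3271.341812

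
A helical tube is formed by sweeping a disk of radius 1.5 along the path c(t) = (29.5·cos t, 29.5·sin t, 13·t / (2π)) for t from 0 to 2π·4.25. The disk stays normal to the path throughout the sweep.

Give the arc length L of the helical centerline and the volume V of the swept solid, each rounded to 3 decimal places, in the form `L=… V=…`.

2πR = 2π·29.5 = 185.353967
per-turn = √(185.353967² + 13²) = √(34356.0929 + 169) = √34525.0929 = 185.809292
L = 4.25 × 185.809292 = 789.689490
V = π·1.5² × L = 7.068583 × 789.689490 = 5581.986077

L=789.689 V=5581.986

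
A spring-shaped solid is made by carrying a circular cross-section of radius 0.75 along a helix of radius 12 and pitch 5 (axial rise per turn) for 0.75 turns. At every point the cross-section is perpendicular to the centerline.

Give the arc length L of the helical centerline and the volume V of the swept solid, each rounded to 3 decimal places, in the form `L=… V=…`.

L=56.673 V=100.149

2πR = 2π·12 = 75.398224
per-turn = √(75.398224² + 5²) = √(5684.8921 + 25) = √5709.8921 = 75.563828
L = 0.75 × 75.563828 = 56.672871
V = π·0.75² × L = 1.767146 × 56.672871 = 100.149230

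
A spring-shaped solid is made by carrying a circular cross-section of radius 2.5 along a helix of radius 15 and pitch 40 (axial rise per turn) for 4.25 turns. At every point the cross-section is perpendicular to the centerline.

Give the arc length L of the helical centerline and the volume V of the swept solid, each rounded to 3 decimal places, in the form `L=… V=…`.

L=435.135 V=8543.862

2πR = 2π·15 = 94.247780
per-turn = √(94.247780² + 40²) = √(8882.6440 + 1600) = √10482.6440 = 102.384784
L = 4.25 × 102.384784 = 435.135331
V = π·2.5² × L = 19.634954 × 435.135331 = 8543.862251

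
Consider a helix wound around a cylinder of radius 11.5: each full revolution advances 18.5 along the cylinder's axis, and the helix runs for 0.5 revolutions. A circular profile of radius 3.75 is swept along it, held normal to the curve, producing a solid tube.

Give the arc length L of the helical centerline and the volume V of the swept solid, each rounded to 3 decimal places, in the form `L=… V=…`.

L=37.294 V=1647.584

2πR = 2π·11.5 = 72.256631
per-turn = √(72.256631² + 18.5²) = √(5221.0207 + 342.25) = √5563.2707 = 74.587336
L = 0.5 × 74.587336 = 37.293668
V = π·3.75² × L = 44.178647 × 37.293668 = 1647.583788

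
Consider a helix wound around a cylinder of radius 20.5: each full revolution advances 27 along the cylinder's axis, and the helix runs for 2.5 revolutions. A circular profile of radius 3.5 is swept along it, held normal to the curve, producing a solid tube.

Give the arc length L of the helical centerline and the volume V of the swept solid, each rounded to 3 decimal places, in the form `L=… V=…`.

2πR = 2π·20.5 = 128.805299
per-turn = √(128.805299² + 27²) = √(16590.8050 + 729) = √17319.8050 = 131.604730
L = 2.5 × 131.604730 = 329.011825
V = π·3.5² × L = 38.484510 × 329.011825 = 12661.858886

L=329.012 V=12661.859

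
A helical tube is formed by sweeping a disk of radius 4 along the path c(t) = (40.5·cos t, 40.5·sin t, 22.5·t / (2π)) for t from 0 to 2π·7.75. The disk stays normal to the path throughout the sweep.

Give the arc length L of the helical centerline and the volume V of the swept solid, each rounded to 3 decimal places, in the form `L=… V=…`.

2πR = 2π·40.5 = 254.469005
per-turn = √(254.469005² + 22.5²) = √(64754.4745 + 506.25) = √65260.7245 = 255.461787
L = 7.75 × 255.461787 = 1979.828847
V = π·4² × L = 50.265482 × 1979.828847 = 99517.052183

L=1979.829 V=99517.052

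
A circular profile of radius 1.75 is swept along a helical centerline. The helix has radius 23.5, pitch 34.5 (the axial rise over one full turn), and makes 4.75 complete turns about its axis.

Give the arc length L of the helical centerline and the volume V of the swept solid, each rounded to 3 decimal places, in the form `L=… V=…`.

2πR = 2π·23.5 = 147.654855
per-turn = √(147.654855² + 34.5²) = √(21801.9561 + 1190.25) = √22992.2061 = 151.631811
L = 4.75 × 151.631811 = 720.251102
V = π·1.75² × L = 9.621128 × 720.251102 = 6929.627690

L=720.251 V=6929.628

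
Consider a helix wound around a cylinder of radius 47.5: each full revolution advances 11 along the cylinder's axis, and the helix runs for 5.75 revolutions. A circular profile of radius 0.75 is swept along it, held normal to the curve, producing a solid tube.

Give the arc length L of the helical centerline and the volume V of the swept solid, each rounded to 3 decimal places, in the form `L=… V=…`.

L=1717.260 V=3034.649

2πR = 2π·47.5 = 298.451302
per-turn = √(298.451302² + 11²) = √(89073.1797 + 121) = √89194.1797 = 298.653946
L = 5.75 × 298.653946 = 1717.260192
V = π·0.75² × L = 1.767146 × 1717.260192 = 3034.649252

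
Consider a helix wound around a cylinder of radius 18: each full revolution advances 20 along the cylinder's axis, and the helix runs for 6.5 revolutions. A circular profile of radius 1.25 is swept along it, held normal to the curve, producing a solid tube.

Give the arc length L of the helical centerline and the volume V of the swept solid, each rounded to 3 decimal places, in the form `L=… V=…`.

L=746.539 V=3664.563

2πR = 2π·18 = 113.097336
per-turn = √(113.097336² + 20²) = √(12791.0073 + 400) = √13191.0073 = 114.852111
L = 6.5 × 114.852111 = 746.538719
V = π·1.25² × L = 4.908739 × 746.538719 = 3664.563366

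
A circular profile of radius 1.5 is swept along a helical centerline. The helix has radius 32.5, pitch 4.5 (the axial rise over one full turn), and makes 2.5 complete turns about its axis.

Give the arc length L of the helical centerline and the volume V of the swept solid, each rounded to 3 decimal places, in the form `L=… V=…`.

2πR = 2π·32.5 = 204.203522
per-turn = √(204.203522² + 4.5²) = √(41699.0786 + 20.25) = √41719.3286 = 204.253099
L = 2.5 × 204.253099 = 510.632748
V = π·1.5² × L = 7.068583 × 510.632748 = 3609.450205

L=510.633 V=3609.450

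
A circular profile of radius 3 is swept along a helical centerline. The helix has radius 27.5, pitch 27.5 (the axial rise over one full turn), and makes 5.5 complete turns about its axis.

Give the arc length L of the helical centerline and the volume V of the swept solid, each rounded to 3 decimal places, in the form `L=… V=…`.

2πR = 2π·27.5 = 172.787596
per-turn = √(172.787596² + 27.5²) = √(29855.5533 + 756.25) = √30611.8033 = 174.962291
L = 5.5 × 174.962291 = 962.292601
V = π·3² × L = 28.274334 × 962.292601 = 27208.182297

L=962.293 V=27208.182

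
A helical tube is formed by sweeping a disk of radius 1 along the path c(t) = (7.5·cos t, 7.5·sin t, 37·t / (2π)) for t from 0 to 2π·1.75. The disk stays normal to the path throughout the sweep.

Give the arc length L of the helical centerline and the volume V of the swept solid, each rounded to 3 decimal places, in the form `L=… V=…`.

2πR = 2π·7.5 = 47.123890
per-turn = √(47.123890² + 37²) = √(2220.6610 + 1369) = √3589.6610 = 59.913780
L = 1.75 × 59.913780 = 104.849114
V = π·1² × L = 3.141593 × 104.849114 = 329.393207

L=104.849 V=329.393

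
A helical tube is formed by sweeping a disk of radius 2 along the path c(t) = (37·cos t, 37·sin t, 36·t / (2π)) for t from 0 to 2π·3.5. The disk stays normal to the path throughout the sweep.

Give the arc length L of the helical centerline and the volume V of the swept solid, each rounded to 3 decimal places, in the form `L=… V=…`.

L=823.370 V=10346.778

2πR = 2π·37 = 232.477856
per-turn = √(232.477856² + 36²) = √(54045.9537 + 1296) = √55341.9537 = 235.248706
L = 3.5 × 235.248706 = 823.370471
V = π·2² × L = 12.566371 × 823.370471 = 10346.778494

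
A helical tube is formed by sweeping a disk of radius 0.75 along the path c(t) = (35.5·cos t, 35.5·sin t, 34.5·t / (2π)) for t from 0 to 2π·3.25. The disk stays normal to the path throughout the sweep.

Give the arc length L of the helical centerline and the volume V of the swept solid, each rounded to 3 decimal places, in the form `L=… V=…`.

2πR = 2π·35.5 = 223.053078
per-turn = √(223.053078² + 34.5²) = √(49752.6758 + 1190.25) = √50942.9258 = 225.705396
L = 3.25 × 225.705396 = 733.542537
V = π·0.75² × L = 1.767146 × 733.542537 = 1296.276663

L=733.543 V=1296.277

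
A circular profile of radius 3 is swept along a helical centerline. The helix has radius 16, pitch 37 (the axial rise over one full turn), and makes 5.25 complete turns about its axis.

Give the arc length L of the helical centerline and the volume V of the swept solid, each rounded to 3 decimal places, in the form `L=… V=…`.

2πR = 2π·16 = 100.530965
per-turn = √(100.530965² + 37²) = √(10106.4749 + 1369) = √11475.4749 = 107.123643
L = 5.25 × 107.123643 = 562.399126
V = π·3² × L = 28.274334 × 562.399126 = 15901.460668

L=562.399 V=15901.461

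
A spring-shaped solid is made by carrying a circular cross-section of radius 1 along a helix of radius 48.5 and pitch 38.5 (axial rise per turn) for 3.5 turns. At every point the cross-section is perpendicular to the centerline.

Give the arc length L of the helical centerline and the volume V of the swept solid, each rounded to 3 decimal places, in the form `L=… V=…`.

2πR = 2π·48.5 = 304.734487
per-turn = √(304.734487² + 38.5²) = √(92863.1078 + 1482.25) = √94345.3578 = 307.156894
L = 3.5 × 307.156894 = 1075.049131
V = π·1² × L = 3.141593 × 1075.049131 = 3377.366451

L=1075.049 V=3377.366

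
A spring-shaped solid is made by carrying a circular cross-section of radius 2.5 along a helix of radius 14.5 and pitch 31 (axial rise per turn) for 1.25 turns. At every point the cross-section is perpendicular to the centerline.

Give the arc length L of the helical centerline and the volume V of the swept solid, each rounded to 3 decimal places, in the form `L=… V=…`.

2πR = 2π·14.5 = 91.106187
per-turn = √(91.106187² + 31²) = √(8300.3373 + 961) = √9261.3373 = 96.235842
L = 1.25 × 96.235842 = 120.294803
V = π·2.5² × L = 19.634954 × 120.294803 = 2361.982926

L=120.295 V=2361.983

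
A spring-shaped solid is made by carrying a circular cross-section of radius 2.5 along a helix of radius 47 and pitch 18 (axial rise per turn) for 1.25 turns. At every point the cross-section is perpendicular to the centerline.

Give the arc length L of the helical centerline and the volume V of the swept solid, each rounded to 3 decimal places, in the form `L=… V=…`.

2πR = 2π·47 = 295.309709
per-turn = √(295.309709² + 18²) = √(87207.8245 + 324) = √87531.8245 = 295.857777
L = 1.25 × 295.857777 = 369.822222
V = π·2.5² × L = 19.634954 × 369.822222 = 7261.442345

L=369.822 V=7261.442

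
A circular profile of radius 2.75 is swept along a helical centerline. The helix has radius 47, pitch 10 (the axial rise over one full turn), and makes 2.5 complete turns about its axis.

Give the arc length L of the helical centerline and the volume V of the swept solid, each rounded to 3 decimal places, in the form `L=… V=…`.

L=738.697 V=17550.191

2πR = 2π·47 = 295.309709
per-turn = √(295.309709² + 10²) = √(87207.8245 + 100) = √87307.8245 = 295.478975
L = 2.5 × 295.478975 = 738.697437
V = π·2.75² × L = 23.758294 × 738.697437 = 17550.191206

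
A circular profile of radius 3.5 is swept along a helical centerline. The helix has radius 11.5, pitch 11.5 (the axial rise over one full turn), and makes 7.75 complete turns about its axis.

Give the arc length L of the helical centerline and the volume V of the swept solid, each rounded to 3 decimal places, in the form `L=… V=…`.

2πR = 2π·11.5 = 72.256631
per-turn = √(72.256631² + 11.5²) = √(5221.0207 + 132.25) = √5353.2707 = 73.166049
L = 7.75 × 73.166049 = 567.036880
V = π·3.5² × L = 38.484510 × 567.036880 = 21822.136477

L=567.037 V=21822.136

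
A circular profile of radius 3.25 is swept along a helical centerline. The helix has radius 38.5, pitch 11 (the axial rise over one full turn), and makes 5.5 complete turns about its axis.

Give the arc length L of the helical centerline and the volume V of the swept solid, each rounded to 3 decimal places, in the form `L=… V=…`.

2πR = 2π·38.5 = 241.902634
per-turn = √(241.902634² + 11²) = √(58516.8845 + 121) = √58637.8845 = 242.152606
L = 5.5 × 242.152606 = 1331.839332
V = π·3.25² × L = 33.183072 × 1331.839332 = 44194.520980

L=1331.839 V=44194.521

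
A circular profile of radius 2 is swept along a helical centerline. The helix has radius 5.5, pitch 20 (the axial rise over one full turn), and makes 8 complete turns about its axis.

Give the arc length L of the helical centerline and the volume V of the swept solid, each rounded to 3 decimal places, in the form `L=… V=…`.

L=319.422 V=4013.971

2πR = 2π·5.5 = 34.557519
per-turn = √(34.557519² + 20²) = √(1194.2221 + 400) = √1594.2221 = 39.927711
L = 8 × 39.927711 = 319.421691
V = π·2² × L = 12.566371 × 319.421691 = 4013.971347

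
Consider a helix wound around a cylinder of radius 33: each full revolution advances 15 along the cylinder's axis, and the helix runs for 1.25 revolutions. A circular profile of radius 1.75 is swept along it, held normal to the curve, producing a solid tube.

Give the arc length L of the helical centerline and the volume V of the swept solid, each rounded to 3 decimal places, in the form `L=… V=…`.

2πR = 2π·33 = 207.345115
per-turn = √(207.345115² + 15²) = √(42991.9968 + 225) = √43216.9968 = 207.886981
L = 1.25 × 207.886981 = 259.858726
V = π·1.75² × L = 9.621128 × 259.858726 = 2500.133935

L=259.859 V=2500.134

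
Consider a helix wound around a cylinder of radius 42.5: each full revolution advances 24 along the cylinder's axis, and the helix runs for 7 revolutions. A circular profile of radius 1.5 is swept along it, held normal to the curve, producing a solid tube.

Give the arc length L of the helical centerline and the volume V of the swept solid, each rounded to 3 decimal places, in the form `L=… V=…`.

2πR = 2π·42.5 = 267.035376
per-turn = √(267.035376² + 24²) = √(71307.8918 + 576) = √71883.8918 = 268.111715
L = 7 × 268.111715 = 1876.782006
V = π·1.5² × L = 7.068583 × 1876.782006 = 13266.190266

L=1876.782 V=13266.190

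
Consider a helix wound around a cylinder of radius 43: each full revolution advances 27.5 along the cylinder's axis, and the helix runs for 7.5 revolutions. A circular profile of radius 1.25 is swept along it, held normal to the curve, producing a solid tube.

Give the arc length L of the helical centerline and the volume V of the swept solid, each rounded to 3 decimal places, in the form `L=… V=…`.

L=2036.797 V=9998.103

2πR = 2π·43 = 270.176968
per-turn = √(270.176968² + 27.5²) = √(72995.5942 + 756.25) = √73751.8442 = 271.572908
L = 7.5 × 271.572908 = 2036.796807
V = π·1.25² × L = 4.908739 × 2036.796807 = 9998.102947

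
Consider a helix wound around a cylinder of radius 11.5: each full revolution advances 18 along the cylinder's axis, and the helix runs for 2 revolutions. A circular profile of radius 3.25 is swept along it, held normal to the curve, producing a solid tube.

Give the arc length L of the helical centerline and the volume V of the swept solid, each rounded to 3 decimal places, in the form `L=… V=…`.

L=148.930 V=4941.948

2πR = 2π·11.5 = 72.256631
per-turn = √(72.256631² + 18²) = √(5221.0207 + 324) = √5545.0207 = 74.464896
L = 2 × 74.464896 = 148.929792
V = π·3.25² × L = 33.183072 × 148.929792 = 4941.948067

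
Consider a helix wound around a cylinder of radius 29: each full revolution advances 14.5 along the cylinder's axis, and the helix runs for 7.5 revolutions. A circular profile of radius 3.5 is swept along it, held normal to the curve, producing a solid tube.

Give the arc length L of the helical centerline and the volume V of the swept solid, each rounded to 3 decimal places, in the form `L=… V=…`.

2πR = 2π·29 = 182.212374
per-turn = √(182.212374² + 14.5²) = √(33201.3492 + 210.25) = √33411.5992 = 182.788400
L = 7.5 × 182.788400 = 1370.913001
V = π·3.5² × L = 38.484510 × 1370.913001 = 52758.915091

L=1370.913 V=52758.915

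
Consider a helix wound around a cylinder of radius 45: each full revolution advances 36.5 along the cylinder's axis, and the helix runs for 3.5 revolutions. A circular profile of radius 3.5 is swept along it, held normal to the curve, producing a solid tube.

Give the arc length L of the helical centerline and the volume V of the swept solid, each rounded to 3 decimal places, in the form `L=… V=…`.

L=997.813 V=38400.359

2πR = 2π·45 = 282.743339
per-turn = √(282.743339² + 36.5²) = √(79943.7956 + 1332.25) = √81276.0456 = 285.089540
L = 3.5 × 285.089540 = 997.813389
V = π·3.5² × L = 38.484510 × 997.813389 = 38400.359352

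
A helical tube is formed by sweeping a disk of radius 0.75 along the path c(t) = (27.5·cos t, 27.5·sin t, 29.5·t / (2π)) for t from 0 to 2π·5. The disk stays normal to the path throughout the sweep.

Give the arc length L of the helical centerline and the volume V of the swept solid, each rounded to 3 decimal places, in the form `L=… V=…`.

2πR = 2π·27.5 = 172.787596
per-turn = √(172.787596² + 29.5²) = √(29855.5533 + 870.25) = √30725.8033 = 175.287773
L = 5 × 175.287773 = 876.438864
V = π·0.75² × L = 1.767146 × 876.438864 = 1548.795317

L=876.439 V=1548.795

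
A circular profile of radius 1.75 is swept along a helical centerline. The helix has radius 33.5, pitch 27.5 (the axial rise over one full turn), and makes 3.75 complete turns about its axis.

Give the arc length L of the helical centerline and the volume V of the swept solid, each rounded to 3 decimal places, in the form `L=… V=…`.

2πR = 2π·33.5 = 210.486708
per-turn = √(210.486708² + 27.5²) = √(44304.6542 + 756.25) = √45060.9042 = 212.275538
L = 3.75 × 212.275538 = 796.033269
V = π·1.75² × L = 9.621128 × 796.033269 = 7658.737573

L=796.033 V=7658.738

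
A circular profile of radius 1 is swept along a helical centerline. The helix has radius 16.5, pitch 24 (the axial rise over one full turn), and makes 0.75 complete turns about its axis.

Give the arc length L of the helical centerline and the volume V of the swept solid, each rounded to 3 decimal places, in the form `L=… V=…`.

2πR = 2π·16.5 = 103.672558
per-turn = √(103.672558² + 24²) = √(10747.9992 + 576) = √11323.9992 = 106.414281
L = 0.75 × 106.414281 = 79.810711
V = π·1² × L = 3.141593 × 79.810711 = 250.732742

L=79.811 V=250.733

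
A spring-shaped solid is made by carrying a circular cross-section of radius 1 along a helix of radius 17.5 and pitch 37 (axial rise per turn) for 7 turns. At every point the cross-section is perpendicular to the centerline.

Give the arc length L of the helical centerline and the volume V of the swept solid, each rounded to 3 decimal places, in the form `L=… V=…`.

2πR = 2π·17.5 = 109.955743
per-turn = √(109.955743² + 37²) = √(12090.2654 + 1369) = √13459.2654 = 116.014074
L = 7 × 116.014074 = 812.098519
V = π·1² × L = 3.141593 × 812.098519 = 2551.282741

L=812.099 V=2551.283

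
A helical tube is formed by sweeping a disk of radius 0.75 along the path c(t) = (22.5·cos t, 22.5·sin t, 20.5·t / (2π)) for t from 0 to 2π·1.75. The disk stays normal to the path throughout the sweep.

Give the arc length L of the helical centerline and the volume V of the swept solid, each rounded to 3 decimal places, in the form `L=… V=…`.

L=249.988 V=441.765

2πR = 2π·22.5 = 141.371669
per-turn = √(141.371669² + 20.5²) = √(19985.9489 + 420.25) = √20406.1989 = 142.850267
L = 1.75 × 142.850267 = 249.987968
V = π·0.75² × L = 1.767146 × 249.987968 = 441.765205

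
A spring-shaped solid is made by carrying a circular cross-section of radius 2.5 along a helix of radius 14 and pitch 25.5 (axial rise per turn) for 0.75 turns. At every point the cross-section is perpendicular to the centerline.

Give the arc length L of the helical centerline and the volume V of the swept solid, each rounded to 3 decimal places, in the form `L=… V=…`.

L=68.690 V=1348.717

2πR = 2π·14 = 87.964594
per-turn = √(87.964594² + 25.5²) = √(7737.7699 + 650.25) = √8388.0199 = 91.586134
L = 0.75 × 91.586134 = 68.689600
V = π·2.5² × L = 19.634954 × 68.689600 = 1348.717145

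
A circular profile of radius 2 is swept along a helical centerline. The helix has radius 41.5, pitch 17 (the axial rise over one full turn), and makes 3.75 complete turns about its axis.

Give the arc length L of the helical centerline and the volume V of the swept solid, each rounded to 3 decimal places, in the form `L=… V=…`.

L=979.897 V=12313.744

2πR = 2π·41.5 = 260.752190
per-turn = √(260.752190² + 17²) = √(67991.7047 + 289) = √68280.7047 = 261.305769
L = 3.75 × 261.305769 = 979.896632
V = π·2² × L = 12.566371 × 979.896632 = 12313.744246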